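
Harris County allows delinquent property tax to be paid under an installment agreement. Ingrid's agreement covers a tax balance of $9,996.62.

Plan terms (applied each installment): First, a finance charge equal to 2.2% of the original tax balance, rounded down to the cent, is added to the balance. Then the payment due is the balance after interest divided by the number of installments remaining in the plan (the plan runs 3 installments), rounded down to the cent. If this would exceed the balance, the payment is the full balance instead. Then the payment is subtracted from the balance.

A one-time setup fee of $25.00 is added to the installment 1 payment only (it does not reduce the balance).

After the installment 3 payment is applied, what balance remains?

$0.00

Installment 1: opening $9,996.62; interest $219.92 → $10,216.54; payment $3,405.51 (+ $25.00 fee); balance $6,811.03
Installment 2: opening $6,811.03; interest $219.92 → $7,030.95; payment $3,515.47; balance $3,515.48
Installment 3: opening $3,515.48; interest $219.92 → $3,735.40; payment $3,735.40; balance $0.00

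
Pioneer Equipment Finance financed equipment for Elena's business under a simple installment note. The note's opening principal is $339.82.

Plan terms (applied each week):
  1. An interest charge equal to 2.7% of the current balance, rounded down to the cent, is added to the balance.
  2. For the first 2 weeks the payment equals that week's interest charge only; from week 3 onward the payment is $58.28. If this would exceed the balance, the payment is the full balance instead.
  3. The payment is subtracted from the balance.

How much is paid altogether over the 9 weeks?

Week 1: $339.82 +$9.17 interest = $348.99; pay $9.17 → $339.82
Week 2: $339.82 +$9.17 interest = $348.99; pay $9.17 → $339.82
Week 3: $339.82 +$9.17 interest = $348.99; pay $58.28 → $290.71
Week 4: $290.71 +$7.84 interest = $298.55; pay $58.28 → $240.27
Week 5: $240.27 +$6.48 interest = $246.75; pay $58.28 → $188.47
Week 6: $188.47 +$5.08 interest = $193.55; pay $58.28 → $135.27
Week 7: $135.27 +$3.65 interest = $138.92; pay $58.28 → $80.64
Week 8: $80.64 +$2.17 interest = $82.81; pay $58.28 → $24.53
Week 9: $24.53 +$0.66 interest = $25.19; pay $25.19 → $0.00
Total paid: $393.21

$393.21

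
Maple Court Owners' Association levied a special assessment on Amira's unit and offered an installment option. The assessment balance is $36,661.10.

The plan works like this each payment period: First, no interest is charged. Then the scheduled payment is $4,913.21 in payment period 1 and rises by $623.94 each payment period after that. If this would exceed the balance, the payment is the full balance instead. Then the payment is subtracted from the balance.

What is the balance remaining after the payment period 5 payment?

$5,855.65

# | Opening | Payment | End bal
1 | $36,661.10 | $4,913.21 | $31,747.89
2 | $31,747.89 | $5,537.15 | $26,210.74
3 | $26,210.74 | $6,161.09 | $20,049.65
4 | $20,049.65 | $6,785.03 | $13,264.62
5 | $13,264.62 | $7,408.97 | $5,855.65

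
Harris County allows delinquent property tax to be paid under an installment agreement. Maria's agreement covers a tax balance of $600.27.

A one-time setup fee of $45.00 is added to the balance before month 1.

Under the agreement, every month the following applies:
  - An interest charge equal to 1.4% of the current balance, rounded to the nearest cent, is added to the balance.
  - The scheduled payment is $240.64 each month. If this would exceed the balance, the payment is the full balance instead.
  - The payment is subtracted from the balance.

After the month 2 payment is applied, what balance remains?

$178.81

# | Opening | Interest | Payment | End bal
1 | $645.27 | $9.03 | $240.64 | $413.66
2 | $413.66 | $5.79 | $240.64 | $178.81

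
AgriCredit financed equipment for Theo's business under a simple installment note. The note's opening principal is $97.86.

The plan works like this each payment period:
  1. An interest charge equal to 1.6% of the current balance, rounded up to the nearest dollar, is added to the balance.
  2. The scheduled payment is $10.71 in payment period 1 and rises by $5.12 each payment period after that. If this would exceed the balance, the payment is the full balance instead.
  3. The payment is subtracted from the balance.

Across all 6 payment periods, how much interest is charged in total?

Payment period 1: opening $97.86; interest $2.00 → $99.86; payment $10.71; balance $89.15
Payment period 2: opening $89.15; interest $2.00 → $91.15; payment $15.83; balance $75.32
Payment period 3: opening $75.32; interest $2.00 → $77.32; payment $20.95; balance $56.37
Payment period 4: opening $56.37; interest $1.00 → $57.37; payment $26.07; balance $31.30
Payment period 5: opening $31.30; interest $1.00 → $32.30; payment $31.19; balance $1.11
Payment period 6: opening $1.11; interest $1.00 → $2.11; payment $2.11; balance $0.00
Total interest: $2.00 + $2.00 + $2.00 + $1.00 + $1.00 + $1.00 = $9.00

$9.00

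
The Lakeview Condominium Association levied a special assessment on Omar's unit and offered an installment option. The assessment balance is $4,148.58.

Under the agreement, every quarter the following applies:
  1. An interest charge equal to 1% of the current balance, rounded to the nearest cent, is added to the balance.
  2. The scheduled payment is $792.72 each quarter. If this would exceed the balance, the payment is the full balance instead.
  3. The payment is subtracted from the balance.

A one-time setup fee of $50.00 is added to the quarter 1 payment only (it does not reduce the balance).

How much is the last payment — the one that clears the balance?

# | Opening | Interest | Payment | Fee | End bal
1 | $4,148.58 | $41.49 | $792.72 | $50.00 | $3,397.35
2 | $3,397.35 | $33.97 | $792.72 | — | $2,638.60
3 | $2,638.60 | $26.39 | $792.72 | — | $1,872.27
4 | $1,872.27 | $18.72 | $792.72 | — | $1,098.27
5 | $1,098.27 | $10.98 | $792.72 | — | $316.53
6 | $316.53 | $3.17 | $319.70 | — | $0.00

$319.70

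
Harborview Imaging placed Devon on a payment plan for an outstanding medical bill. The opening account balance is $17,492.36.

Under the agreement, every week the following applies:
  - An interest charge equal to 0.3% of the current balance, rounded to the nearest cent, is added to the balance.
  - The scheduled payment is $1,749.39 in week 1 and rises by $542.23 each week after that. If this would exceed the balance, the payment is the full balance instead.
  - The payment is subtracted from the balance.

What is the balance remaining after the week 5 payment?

$3,518.14

Week 1: $17,492.36 +$52.48 interest = $17,544.84; pay $1,749.39 → $15,795.45
Week 2: $15,795.45 +$47.39 interest = $15,842.84; pay $2,291.62 → $13,551.22
Week 3: $13,551.22 +$40.65 interest = $13,591.87; pay $2,833.85 → $10,758.02
Week 4: $10,758.02 +$32.27 interest = $10,790.29; pay $3,376.08 → $7,414.21
Week 5: $7,414.21 +$22.24 interest = $7,436.45; pay $3,918.31 → $3,518.14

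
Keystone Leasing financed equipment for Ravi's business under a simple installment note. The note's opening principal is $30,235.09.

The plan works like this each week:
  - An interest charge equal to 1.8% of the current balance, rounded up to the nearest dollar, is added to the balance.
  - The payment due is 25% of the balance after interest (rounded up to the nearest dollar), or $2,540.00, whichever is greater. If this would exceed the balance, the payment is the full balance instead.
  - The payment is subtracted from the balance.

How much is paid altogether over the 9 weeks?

$32,248.09

Week 1: opening $30,235.09; interest $545.00 → $30,780.09; payment $7,696.00; balance $23,084.09
Week 2: opening $23,084.09; interest $416.00 → $23,500.09; payment $5,876.00; balance $17,624.09
Week 3: opening $17,624.09; interest $318.00 → $17,942.09; payment $4,486.00; balance $13,456.09
Week 4: opening $13,456.09; interest $243.00 → $13,699.09; payment $3,425.00; balance $10,274.09
Week 5: opening $10,274.09; interest $185.00 → $10,459.09; payment $2,615.00; balance $7,844.09
Week 6: opening $7,844.09; interest $142.00 → $7,986.09; payment $2,540.00; balance $5,446.09
Week 7: opening $5,446.09; interest $99.00 → $5,545.09; payment $2,540.00; balance $3,005.09
Week 8: opening $3,005.09; interest $55.00 → $3,060.09; payment $2,540.00; balance $520.09
Week 9: opening $520.09; interest $10.00 → $530.09; payment $530.09; balance $0.00
Total paid: $32,248.09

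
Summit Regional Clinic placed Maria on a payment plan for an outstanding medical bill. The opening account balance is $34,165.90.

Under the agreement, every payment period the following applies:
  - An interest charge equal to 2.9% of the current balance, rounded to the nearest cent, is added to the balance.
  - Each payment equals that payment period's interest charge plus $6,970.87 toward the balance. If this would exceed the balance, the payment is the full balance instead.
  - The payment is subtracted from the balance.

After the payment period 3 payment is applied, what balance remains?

$13,253.29

# | Opening | Interest | Payment | End bal
1 | $34,165.90 | $990.81 | $7,961.68 | $27,195.03
2 | $27,195.03 | $788.66 | $7,759.53 | $20,224.16
3 | $20,224.16 | $586.50 | $7,557.37 | $13,253.29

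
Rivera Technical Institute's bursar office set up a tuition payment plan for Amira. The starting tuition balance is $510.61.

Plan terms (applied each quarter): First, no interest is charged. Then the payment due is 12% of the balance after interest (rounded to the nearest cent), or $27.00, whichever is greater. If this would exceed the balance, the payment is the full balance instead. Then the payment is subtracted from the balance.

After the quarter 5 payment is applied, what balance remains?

Quarter 1: opening $510.61; payment $61.27; balance $449.34
Quarter 2: opening $449.34; payment $53.92; balance $395.42
Quarter 3: opening $395.42; payment $47.45; balance $347.97
Quarter 4: opening $347.97; payment $41.76; balance $306.21
Quarter 5: opening $306.21; payment $36.75; balance $269.46

$269.46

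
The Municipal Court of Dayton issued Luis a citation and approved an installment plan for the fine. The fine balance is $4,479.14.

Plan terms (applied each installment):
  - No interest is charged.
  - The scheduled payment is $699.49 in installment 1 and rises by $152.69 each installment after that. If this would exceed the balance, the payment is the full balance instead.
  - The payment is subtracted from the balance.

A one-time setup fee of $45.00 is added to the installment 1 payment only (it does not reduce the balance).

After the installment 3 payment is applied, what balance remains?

$1,922.60

Installment 1: opening $4,479.14; payment $699.49 (+ $45.00 fee); balance $3,779.65
Installment 2: opening $3,779.65; payment $852.18; balance $2,927.47
Installment 3: opening $2,927.47; payment $1,004.87; balance $1,922.60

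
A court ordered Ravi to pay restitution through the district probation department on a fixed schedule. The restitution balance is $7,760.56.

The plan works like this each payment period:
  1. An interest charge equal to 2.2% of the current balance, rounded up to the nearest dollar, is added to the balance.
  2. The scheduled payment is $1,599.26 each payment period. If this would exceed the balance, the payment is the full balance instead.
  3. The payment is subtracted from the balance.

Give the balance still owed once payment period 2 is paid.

$4,873.04

Payment period 1: opening $7,760.56; interest $171.00 → $7,931.56; payment $1,599.26; balance $6,332.30
Payment period 2: opening $6,332.30; interest $140.00 → $6,472.30; payment $1,599.26; balance $4,873.04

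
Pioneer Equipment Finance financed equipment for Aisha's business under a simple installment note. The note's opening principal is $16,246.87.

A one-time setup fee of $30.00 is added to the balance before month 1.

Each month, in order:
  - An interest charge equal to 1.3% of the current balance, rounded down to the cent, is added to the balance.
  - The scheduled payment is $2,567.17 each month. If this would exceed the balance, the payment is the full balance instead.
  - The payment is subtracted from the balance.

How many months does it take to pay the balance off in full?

Month 1: opening $16,276.87; interest $211.59 → $16,488.46; payment $2,567.17; balance $13,921.29
Month 2: opening $13,921.29; interest $180.97 → $14,102.26; payment $2,567.17; balance $11,535.09
Month 3: opening $11,535.09; interest $149.95 → $11,685.04; payment $2,567.17; balance $9,117.87
Month 4: opening $9,117.87; interest $118.53 → $9,236.40; payment $2,567.17; balance $6,669.23
Month 5: opening $6,669.23; interest $86.69 → $6,755.92; payment $2,567.17; balance $4,188.75
Month 6: opening $4,188.75; interest $54.45 → $4,243.20; payment $2,567.17; balance $1,676.03
Month 7: opening $1,676.03; interest $21.78 → $1,697.81; payment $1,697.81; balance $0.00
Balance reaches $0.00 in month 7.

7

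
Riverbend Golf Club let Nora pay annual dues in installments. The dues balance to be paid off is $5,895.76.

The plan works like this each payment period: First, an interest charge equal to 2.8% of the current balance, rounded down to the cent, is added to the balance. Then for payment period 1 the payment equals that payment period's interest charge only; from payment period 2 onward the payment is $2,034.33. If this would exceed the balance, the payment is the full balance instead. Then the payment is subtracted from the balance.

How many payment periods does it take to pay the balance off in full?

Payment period 1: opening $5,895.76; interest $165.08 → $6,060.84; payment $165.08; balance $5,895.76
Payment period 2: opening $5,895.76; interest $165.08 → $6,060.84; payment $2,034.33; balance $4,026.51
Payment period 3: opening $4,026.51; interest $112.74 → $4,139.25; payment $2,034.33; balance $2,104.92
Payment period 4: opening $2,104.92; interest $58.93 → $2,163.85; payment $2,034.33; balance $129.52
Payment period 5: opening $129.52; interest $3.62 → $133.14; payment $133.14; balance $0.00
Balance reaches $0.00 in payment period 5.

5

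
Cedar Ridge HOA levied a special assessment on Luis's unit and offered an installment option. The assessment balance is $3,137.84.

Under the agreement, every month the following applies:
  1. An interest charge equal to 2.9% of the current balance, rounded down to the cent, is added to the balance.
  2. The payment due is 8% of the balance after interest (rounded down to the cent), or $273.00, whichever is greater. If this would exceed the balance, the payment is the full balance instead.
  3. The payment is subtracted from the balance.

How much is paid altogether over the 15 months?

$3,872.40

Month 1: opening $3,137.84; interest $90.99 → $3,228.83; payment $273.00; balance $2,955.83
Month 2: opening $2,955.83; interest $85.71 → $3,041.54; payment $273.00; balance $2,768.54
Month 3: opening $2,768.54; interest $80.28 → $2,848.82; payment $273.00; balance $2,575.82
Month 4: opening $2,575.82; interest $74.69 → $2,650.51; payment $273.00; balance $2,377.51
Month 5: opening $2,377.51; interest $68.94 → $2,446.45; payment $273.00; balance $2,173.45
Month 6: opening $2,173.45; interest $63.03 → $2,236.48; payment $273.00; balance $1,963.48
Month 7: opening $1,963.48; interest $56.94 → $2,020.42; payment $273.00; balance $1,747.42
Month 8: opening $1,747.42; interest $50.67 → $1,798.09; payment $273.00; balance $1,525.09
Month 9: opening $1,525.09; interest $44.22 → $1,569.31; payment $273.00; balance $1,296.31
Month 10: opening $1,296.31; interest $37.59 → $1,333.90; payment $273.00; balance $1,060.90
Month 11: opening $1,060.90; interest $30.76 → $1,091.66; payment $273.00; balance $818.66
Month 12: opening $818.66; interest $23.74 → $842.40; payment $273.00; balance $569.40
Month 13: opening $569.40; interest $16.51 → $585.91; payment $273.00; balance $312.91
Month 14: opening $312.91; interest $9.07 → $321.98; payment $273.00; balance $48.98
Month 15: opening $48.98; interest $1.42 → $50.40; payment $50.40; balance $0.00
Total paid: $3,872.40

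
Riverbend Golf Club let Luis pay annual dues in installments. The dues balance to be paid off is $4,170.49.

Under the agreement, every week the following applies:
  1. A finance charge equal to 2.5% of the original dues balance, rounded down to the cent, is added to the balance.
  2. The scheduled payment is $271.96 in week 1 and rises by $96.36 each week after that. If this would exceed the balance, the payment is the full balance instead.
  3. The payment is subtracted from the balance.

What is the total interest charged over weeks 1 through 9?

Week 1: $4,170.49 +$104.26 interest = $4,274.75; pay $271.96 → $4,002.79
Week 2: $4,002.79 +$104.26 interest = $4,107.05; pay $368.32 → $3,738.73
Week 3: $3,738.73 +$104.26 interest = $3,842.99; pay $464.68 → $3,378.31
Week 4: $3,378.31 +$104.26 interest = $3,482.57; pay $561.04 → $2,921.53
Week 5: $2,921.53 +$104.26 interest = $3,025.79; pay $657.40 → $2,368.39
Week 6: $2,368.39 +$104.26 interest = $2,472.65; pay $753.76 → $1,718.89
Week 7: $1,718.89 +$104.26 interest = $1,823.15; pay $850.12 → $973.03
Week 8: $973.03 +$104.26 interest = $1,077.29; pay $946.48 → $130.81
Week 9: $130.81 +$104.26 interest = $235.07; pay $235.07 → $0.00
Total interest: $104.26 + $104.26 + $104.26 + $104.26 + $104.26 + $104.26 + $104.26 + $104.26 + $104.26 = $938.34

$938.34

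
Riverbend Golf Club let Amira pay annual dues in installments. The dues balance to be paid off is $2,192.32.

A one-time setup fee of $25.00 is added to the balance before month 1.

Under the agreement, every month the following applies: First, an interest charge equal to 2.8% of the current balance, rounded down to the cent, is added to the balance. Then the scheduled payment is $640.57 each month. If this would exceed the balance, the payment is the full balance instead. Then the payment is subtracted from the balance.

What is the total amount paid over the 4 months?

$2,366.62

Month 1: $2,217.32 +$62.08 interest = $2,279.40; pay $640.57 → $1,638.83
Month 2: $1,638.83 +$45.88 interest = $1,684.71; pay $640.57 → $1,044.14
Month 3: $1,044.14 +$29.23 interest = $1,073.37; pay $640.57 → $432.80
Month 4: $432.80 +$12.11 interest = $444.91; pay $444.91 → $0.00
Total paid: $2,366.62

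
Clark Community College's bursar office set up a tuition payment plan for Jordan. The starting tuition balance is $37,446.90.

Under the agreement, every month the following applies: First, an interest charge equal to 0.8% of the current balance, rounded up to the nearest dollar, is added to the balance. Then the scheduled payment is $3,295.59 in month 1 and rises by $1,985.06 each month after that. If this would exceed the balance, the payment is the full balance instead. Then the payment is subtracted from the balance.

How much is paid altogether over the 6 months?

Month 1: opening $37,446.90; interest $300.00 → $37,746.90; payment $3,295.59; balance $34,451.31
Month 2: opening $34,451.31; interest $276.00 → $34,727.31; payment $5,280.65; balance $29,446.66
Month 3: opening $29,446.66; interest $236.00 → $29,682.66; payment $7,265.71; balance $22,416.95
Month 4: opening $22,416.95; interest $180.00 → $22,596.95; payment $9,250.77; balance $13,346.18
Month 5: opening $13,346.18; interest $107.00 → $13,453.18; payment $11,235.83; balance $2,217.35
Month 6: opening $2,217.35; interest $18.00 → $2,235.35; payment $2,235.35; balance $0.00
Total paid: $38,563.90

$38,563.90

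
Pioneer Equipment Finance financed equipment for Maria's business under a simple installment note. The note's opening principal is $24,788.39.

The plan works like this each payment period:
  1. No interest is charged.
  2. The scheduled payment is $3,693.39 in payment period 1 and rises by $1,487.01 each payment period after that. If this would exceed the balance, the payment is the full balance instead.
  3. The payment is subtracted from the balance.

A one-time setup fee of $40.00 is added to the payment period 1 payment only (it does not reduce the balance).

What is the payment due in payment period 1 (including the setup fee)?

$3,733.39

Payment period 1: $24,788.39 − $3,693.39 (+ $40.00 fee) → $21,095.00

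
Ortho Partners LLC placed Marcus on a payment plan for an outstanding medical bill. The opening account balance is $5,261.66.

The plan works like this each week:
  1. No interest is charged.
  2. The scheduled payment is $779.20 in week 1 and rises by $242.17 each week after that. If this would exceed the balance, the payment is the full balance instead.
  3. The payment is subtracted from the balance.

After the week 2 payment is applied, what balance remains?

$3,461.09

Week 1: opening $5,261.66; payment $779.20; balance $4,482.46
Week 2: opening $4,482.46; payment $1,021.37; balance $3,461.09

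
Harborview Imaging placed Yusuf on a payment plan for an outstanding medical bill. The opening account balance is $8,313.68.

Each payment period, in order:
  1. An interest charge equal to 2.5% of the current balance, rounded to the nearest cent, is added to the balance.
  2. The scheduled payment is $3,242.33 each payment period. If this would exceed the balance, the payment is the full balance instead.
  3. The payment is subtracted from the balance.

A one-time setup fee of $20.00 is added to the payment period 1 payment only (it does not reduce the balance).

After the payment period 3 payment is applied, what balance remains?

Payment period 1: $8,313.68 +$207.84 interest = $8,521.52; pay $3,242.33 (+ $20.00 fee) → $5,279.19
Payment period 2: $5,279.19 +$131.98 interest = $5,411.17; pay $3,242.33 → $2,168.84
Payment period 3: $2,168.84 +$54.22 interest = $2,223.06; pay $2,223.06 → $0.00

$0.00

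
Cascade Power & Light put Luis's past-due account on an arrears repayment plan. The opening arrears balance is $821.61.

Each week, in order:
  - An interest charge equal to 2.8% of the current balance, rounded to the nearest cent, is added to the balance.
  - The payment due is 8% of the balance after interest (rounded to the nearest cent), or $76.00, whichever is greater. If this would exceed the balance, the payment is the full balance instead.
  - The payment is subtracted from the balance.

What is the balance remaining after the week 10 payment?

$219.66

Week 1: opening $821.61; interest $23.01 → $844.62; payment $76.00; balance $768.62
Week 2: opening $768.62; interest $21.52 → $790.14; payment $76.00; balance $714.14
Week 3: opening $714.14; interest $20.00 → $734.14; payment $76.00; balance $658.14
Week 4: opening $658.14; interest $18.43 → $676.57; payment $76.00; balance $600.57
Week 5: opening $600.57; interest $16.82 → $617.39; payment $76.00; balance $541.39
Week 6: opening $541.39; interest $15.16 → $556.55; payment $76.00; balance $480.55
Week 7: opening $480.55; interest $13.46 → $494.01; payment $76.00; balance $418.01
Week 8: opening $418.01; interest $11.70 → $429.71; payment $76.00; balance $353.71
Week 9: opening $353.71; interest $9.90 → $363.61; payment $76.00; balance $287.61
Week 10: opening $287.61; interest $8.05 → $295.66; payment $76.00; balance $219.66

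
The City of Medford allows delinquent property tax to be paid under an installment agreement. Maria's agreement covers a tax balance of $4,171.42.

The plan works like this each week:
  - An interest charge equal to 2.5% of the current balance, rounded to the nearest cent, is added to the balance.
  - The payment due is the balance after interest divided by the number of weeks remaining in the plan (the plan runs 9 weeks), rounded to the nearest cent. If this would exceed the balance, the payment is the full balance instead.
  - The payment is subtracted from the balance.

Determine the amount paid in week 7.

$550.94

# | Opening | Interest | Payment | End bal
1 | $4,171.42 | $104.29 | $475.08 | $3,800.63
2 | $3,800.63 | $95.02 | $486.96 | $3,408.69
3 | $3,408.69 | $85.22 | $499.13 | $2,994.78
4 | $2,994.78 | $74.87 | $511.61 | $2,558.04
5 | $2,558.04 | $63.95 | $524.40 | $2,097.59
6 | $2,097.59 | $52.44 | $537.51 | $1,612.52
7 | $1,612.52 | $40.31 | $550.94 | $1,101.89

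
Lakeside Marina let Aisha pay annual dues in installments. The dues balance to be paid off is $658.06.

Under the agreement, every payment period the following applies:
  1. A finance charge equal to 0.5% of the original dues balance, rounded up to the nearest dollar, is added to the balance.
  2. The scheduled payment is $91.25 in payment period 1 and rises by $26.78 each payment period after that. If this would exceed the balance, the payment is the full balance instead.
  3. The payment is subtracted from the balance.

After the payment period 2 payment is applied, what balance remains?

$456.78

Payment period 1: $658.06 +$4.00 interest = $662.06; pay $91.25 → $570.81
Payment period 2: $570.81 +$4.00 interest = $574.81; pay $118.03 → $456.78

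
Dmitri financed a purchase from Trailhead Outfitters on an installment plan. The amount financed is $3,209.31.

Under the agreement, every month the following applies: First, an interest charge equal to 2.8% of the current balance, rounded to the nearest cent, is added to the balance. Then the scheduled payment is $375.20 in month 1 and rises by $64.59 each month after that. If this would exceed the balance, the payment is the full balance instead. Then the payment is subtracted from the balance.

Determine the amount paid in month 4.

$568.97

# | Opening | Interest | Payment | End bal
1 | $3,209.31 | $89.86 | $375.20 | $2,923.97
2 | $2,923.97 | $81.87 | $439.79 | $2,566.05
3 | $2,566.05 | $71.85 | $504.38 | $2,133.52
4 | $2,133.52 | $59.74 | $568.97 | $1,624.29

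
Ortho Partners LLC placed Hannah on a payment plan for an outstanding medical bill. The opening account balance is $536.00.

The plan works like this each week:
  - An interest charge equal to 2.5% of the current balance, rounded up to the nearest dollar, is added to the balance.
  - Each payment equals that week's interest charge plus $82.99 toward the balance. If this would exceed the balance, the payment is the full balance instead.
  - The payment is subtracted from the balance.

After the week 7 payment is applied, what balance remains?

$0.00

Week 1: opening $536.00; interest $14.00 → $550.00; payment $96.99; balance $453.01
Week 2: opening $453.01; interest $12.00 → $465.01; payment $94.99; balance $370.02
Week 3: opening $370.02; interest $10.00 → $380.02; payment $92.99; balance $287.03
Week 4: opening $287.03; interest $8.00 → $295.03; payment $90.99; balance $204.04
Week 5: opening $204.04; interest $6.00 → $210.04; payment $88.99; balance $121.05
Week 6: opening $121.05; interest $4.00 → $125.05; payment $86.99; balance $38.06
Week 7: opening $38.06; interest $1.00 → $39.06; payment $39.06; balance $0.00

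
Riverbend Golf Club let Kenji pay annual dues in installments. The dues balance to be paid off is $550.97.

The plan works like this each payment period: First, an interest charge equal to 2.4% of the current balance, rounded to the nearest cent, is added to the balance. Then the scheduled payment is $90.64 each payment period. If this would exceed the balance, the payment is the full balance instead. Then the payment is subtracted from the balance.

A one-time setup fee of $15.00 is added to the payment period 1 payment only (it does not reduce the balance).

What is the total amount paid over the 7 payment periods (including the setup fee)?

$617.91

Payment period 1: $550.97 +$13.22 interest = $564.19; pay $90.64 (+ $15.00 fee) → $473.55
Payment period 2: $473.55 +$11.37 interest = $484.92; pay $90.64 → $394.28
Payment period 3: $394.28 +$9.46 interest = $403.74; pay $90.64 → $313.10
Payment period 4: $313.10 +$7.51 interest = $320.61; pay $90.64 → $229.97
Payment period 5: $229.97 +$5.52 interest = $235.49; pay $90.64 → $144.85
Payment period 6: $144.85 +$3.48 interest = $148.33; pay $90.64 → $57.69
Payment period 7: $57.69 +$1.38 interest = $59.07; pay $59.07 → $0.00
Total paid: $617.91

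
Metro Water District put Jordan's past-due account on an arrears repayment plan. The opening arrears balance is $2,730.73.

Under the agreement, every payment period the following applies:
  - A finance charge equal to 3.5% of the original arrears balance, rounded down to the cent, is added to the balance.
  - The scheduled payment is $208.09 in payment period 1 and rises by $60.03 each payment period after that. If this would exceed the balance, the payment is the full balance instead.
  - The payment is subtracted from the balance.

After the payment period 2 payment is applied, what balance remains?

Payment period 1: opening $2,730.73; interest $95.57 → $2,826.30; payment $208.09; balance $2,618.21
Payment period 2: opening $2,618.21; interest $95.57 → $2,713.78; payment $268.12; balance $2,445.66

$2,445.66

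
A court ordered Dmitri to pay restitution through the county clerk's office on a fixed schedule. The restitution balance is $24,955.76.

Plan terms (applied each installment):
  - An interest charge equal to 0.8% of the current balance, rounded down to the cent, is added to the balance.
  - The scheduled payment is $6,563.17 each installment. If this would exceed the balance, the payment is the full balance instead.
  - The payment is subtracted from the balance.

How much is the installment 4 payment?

$5,757.73

Installment 1: $24,955.76 +$199.64 interest = $25,155.40; pay $6,563.17 → $18,592.23
Installment 2: $18,592.23 +$148.73 interest = $18,740.96; pay $6,563.17 → $12,177.79
Installment 3: $12,177.79 +$97.42 interest = $12,275.21; pay $6,563.17 → $5,712.04
Installment 4: $5,712.04 +$45.69 interest = $5,757.73; pay $5,757.73 → $0.00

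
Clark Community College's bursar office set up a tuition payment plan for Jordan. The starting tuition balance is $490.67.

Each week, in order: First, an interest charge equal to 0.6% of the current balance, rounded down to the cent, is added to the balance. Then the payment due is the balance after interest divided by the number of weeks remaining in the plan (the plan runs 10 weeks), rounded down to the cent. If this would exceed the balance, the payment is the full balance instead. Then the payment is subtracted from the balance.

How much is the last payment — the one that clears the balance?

# | Opening | Interest | Payment | End bal
1 | $490.67 | $2.94 | $49.36 | $444.25
2 | $444.25 | $2.66 | $49.65 | $397.26
3 | $397.26 | $2.38 | $49.95 | $349.69
4 | $349.69 | $2.09 | $50.25 | $301.53
5 | $301.53 | $1.80 | $50.55 | $252.78
6 | $252.78 | $1.51 | $50.85 | $203.44
7 | $203.44 | $1.22 | $51.16 | $153.50
8 | $153.50 | $0.92 | $51.47 | $102.95
9 | $102.95 | $0.61 | $51.78 | $51.78
10 | $51.78 | $0.31 | $52.09 | $0.00

$52.09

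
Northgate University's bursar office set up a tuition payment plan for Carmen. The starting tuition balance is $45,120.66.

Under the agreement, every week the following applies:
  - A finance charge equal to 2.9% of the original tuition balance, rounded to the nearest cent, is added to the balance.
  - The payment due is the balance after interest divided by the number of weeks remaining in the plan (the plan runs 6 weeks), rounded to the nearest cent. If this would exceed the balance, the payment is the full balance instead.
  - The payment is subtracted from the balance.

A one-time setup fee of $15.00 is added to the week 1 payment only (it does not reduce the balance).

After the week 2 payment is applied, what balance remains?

Week 1: $45,120.66 +$1,308.50 interest = $46,429.16; pay $7,738.19 (+ $15.00 fee) → $38,690.97
Week 2: $38,690.97 +$1,308.50 interest = $39,999.47; pay $7,999.89 → $31,999.58

$31,999.58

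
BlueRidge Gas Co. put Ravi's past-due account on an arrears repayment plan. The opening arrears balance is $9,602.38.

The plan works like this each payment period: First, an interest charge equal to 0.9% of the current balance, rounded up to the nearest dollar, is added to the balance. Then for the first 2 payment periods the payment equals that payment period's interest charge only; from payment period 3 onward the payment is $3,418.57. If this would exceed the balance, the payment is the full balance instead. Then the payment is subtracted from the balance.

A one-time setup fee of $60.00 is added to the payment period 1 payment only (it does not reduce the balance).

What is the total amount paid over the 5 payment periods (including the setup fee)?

Payment period 1: $9,602.38 +$87.00 interest = $9,689.38; pay $87.00 (+ $60.00 fee) → $9,602.38
Payment period 2: $9,602.38 +$87.00 interest = $9,689.38; pay $87.00 → $9,602.38
Payment period 3: $9,602.38 +$87.00 interest = $9,689.38; pay $3,418.57 → $6,270.81
Payment period 4: $6,270.81 +$57.00 interest = $6,327.81; pay $3,418.57 → $2,909.24
Payment period 5: $2,909.24 +$27.00 interest = $2,936.24; pay $2,936.24 → $0.00
Total paid: $10,007.38

$10,007.38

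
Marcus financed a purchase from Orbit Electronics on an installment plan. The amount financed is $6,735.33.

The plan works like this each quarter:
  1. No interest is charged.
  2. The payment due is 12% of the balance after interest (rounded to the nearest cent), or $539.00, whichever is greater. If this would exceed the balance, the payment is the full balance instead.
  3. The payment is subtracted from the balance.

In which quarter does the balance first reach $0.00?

12

Quarter 1: opening $6,735.33; payment $808.24; balance $5,927.09
Quarter 2: opening $5,927.09; payment $711.25; balance $5,215.84
Quarter 3: opening $5,215.84; payment $625.90; balance $4,589.94
Quarter 4: opening $4,589.94; payment $550.79; balance $4,039.15
Quarter 5: opening $4,039.15; payment $539.00; balance $3,500.15
Quarter 6: opening $3,500.15; payment $539.00; balance $2,961.15
Quarter 7: opening $2,961.15; payment $539.00; balance $2,422.15
Quarter 8: opening $2,422.15; payment $539.00; balance $1,883.15
Quarter 9: opening $1,883.15; payment $539.00; balance $1,344.15
Quarter 10: opening $1,344.15; payment $539.00; balance $805.15
Quarter 11: opening $805.15; payment $539.00; balance $266.15
Quarter 12: opening $266.15; payment $266.15; balance $0.00
Balance reaches $0.00 in quarter 12.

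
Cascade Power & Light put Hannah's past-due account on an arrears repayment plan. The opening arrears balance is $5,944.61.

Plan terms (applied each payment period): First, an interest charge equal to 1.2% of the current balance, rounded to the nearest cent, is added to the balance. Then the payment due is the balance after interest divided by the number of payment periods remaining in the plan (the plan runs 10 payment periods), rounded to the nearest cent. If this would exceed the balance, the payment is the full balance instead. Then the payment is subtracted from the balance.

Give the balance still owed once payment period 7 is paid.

# | Opening | Interest | Payment | End bal
1 | $5,944.61 | $71.34 | $601.60 | $5,414.35
2 | $5,414.35 | $64.97 | $608.81 | $4,870.51
3 | $4,870.51 | $58.45 | $616.12 | $4,312.84
4 | $4,312.84 | $51.75 | $623.51 | $3,741.08
5 | $3,741.08 | $44.89 | $631.00 | $3,154.97
6 | $3,154.97 | $37.86 | $638.57 | $2,554.26
7 | $2,554.26 | $30.65 | $646.23 | $1,938.68

$1,938.68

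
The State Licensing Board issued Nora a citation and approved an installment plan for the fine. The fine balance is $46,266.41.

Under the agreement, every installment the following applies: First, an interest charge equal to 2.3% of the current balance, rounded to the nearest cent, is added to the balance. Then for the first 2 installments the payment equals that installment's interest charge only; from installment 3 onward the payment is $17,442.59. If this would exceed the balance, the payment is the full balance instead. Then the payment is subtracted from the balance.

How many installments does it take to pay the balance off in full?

5

# | Opening | Interest | Payment | End bal
1 | $46,266.41 | $1,064.13 | $1,064.13 | $46,266.41
2 | $46,266.41 | $1,064.13 | $1,064.13 | $46,266.41
3 | $46,266.41 | $1,064.13 | $17,442.59 | $29,887.95
4 | $29,887.95 | $687.42 | $17,442.59 | $13,132.78
5 | $13,132.78 | $302.05 | $13,434.83 | $0.00
Balance reaches $0.00 in installment 5.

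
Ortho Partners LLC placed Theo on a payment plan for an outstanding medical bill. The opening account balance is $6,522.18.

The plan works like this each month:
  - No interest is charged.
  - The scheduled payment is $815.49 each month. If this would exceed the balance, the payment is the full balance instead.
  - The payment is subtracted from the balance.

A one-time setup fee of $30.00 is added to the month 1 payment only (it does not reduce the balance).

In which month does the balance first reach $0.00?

Month 1: $6,522.18 − $815.49 (+ $30.00 fee) → $5,706.69
Month 2: $5,706.69 − $815.49 → $4,891.20
Month 3: $4,891.20 − $815.49 → $4,075.71
Month 4: $4,075.71 − $815.49 → $3,260.22
Month 5: $3,260.22 − $815.49 → $2,444.73
Month 6: $2,444.73 − $815.49 → $1,629.24
Month 7: $1,629.24 − $815.49 → $813.75
Month 8: $813.75 − $813.75 → $0.00
Balance reaches $0.00 in month 8.

8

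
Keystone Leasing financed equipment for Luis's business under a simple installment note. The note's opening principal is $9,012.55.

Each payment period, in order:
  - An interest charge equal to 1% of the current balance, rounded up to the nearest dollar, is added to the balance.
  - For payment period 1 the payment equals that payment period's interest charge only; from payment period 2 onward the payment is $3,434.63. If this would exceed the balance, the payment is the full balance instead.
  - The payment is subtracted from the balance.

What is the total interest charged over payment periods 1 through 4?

$262.00

Payment period 1: opening $9,012.55; interest $91.00 → $9,103.55; payment $91.00; balance $9,012.55
Payment period 2: opening $9,012.55; interest $91.00 → $9,103.55; payment $3,434.63; balance $5,668.92
Payment period 3: opening $5,668.92; interest $57.00 → $5,725.92; payment $3,434.63; balance $2,291.29
Payment period 4: opening $2,291.29; interest $23.00 → $2,314.29; payment $2,314.29; balance $0.00
Total interest: $91.00 + $91.00 + $57.00 + $23.00 = $262.00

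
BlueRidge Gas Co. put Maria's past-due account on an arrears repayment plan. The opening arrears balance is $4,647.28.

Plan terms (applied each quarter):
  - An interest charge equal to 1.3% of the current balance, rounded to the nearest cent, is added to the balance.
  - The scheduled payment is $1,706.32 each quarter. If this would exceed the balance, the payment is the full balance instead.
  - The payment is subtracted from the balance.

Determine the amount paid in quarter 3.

Quarter 1: $4,647.28 +$60.41 interest = $4,707.69; pay $1,706.32 → $3,001.37
Quarter 2: $3,001.37 +$39.02 interest = $3,040.39; pay $1,706.32 → $1,334.07
Quarter 3: $1,334.07 +$17.34 interest = $1,351.41; pay $1,351.41 → $0.00

$1,351.41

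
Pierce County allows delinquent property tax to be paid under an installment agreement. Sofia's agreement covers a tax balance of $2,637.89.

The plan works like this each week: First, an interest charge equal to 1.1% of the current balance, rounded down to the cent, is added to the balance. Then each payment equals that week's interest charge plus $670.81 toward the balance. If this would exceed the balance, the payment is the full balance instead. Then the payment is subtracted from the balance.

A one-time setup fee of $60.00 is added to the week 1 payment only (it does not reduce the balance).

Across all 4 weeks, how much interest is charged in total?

$71.77

Week 1: opening $2,637.89; interest $29.01 → $2,666.90; payment $699.82 (+ $60.00 fee); balance $1,967.08
Week 2: opening $1,967.08; interest $21.63 → $1,988.71; payment $692.44; balance $1,296.27
Week 3: opening $1,296.27; interest $14.25 → $1,310.52; payment $685.06; balance $625.46
Week 4: opening $625.46; interest $6.88 → $632.34; payment $632.34; balance $0.00
Total interest: $29.01 + $21.63 + $14.25 + $6.88 = $71.77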